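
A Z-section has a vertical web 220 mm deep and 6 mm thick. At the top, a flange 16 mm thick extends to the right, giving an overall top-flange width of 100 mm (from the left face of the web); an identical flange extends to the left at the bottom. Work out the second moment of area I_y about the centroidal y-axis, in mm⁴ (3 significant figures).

Break the section into simple shapes (no overlaps), measuring from the bottom-left corner of the bounding box.
Web: 6 × 220, A = 1 320 mm², x = 97 mm, Ī = 3 960 mm⁴.
Top flange (beyond web): 94 × 16, A = 1 504 mm², x = 147 mm, Ī = 1 107 445 mm⁴.
Bottom flange (beyond web): 94 × 16, A = 1 504 mm², x = 47 mm, Ī = 1 107 445 mm⁴.
Centroid: x̄ = ΣA·x / ΣA = 97 mm.
Transfer each piece to the centroidal y-axis using Ī + A·d² with d = x − 97:
  web: d = 0 mm → contributes +3 960 mm⁴
  top flange (beyond web): d = 50 mm → contributes +4 867 445 mm⁴
  bottom flange (beyond web): d = -50 mm → contributes +4 867 445 mm⁴
Total I = 9 738 851 mm⁴.

I_y ≈ 9.74 × 10⁶ mm⁴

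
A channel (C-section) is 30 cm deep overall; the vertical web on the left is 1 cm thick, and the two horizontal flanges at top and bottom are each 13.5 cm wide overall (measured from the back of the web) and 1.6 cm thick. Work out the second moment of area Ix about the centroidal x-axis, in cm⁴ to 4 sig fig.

Break the section into simple shapes (no overlaps), measuring from the bottom-left corner of the bounding box.
Web: 1 × 30, A = 30 cm², y = 15 cm, Ī = 2 250 cm⁴.
Top flange (beyond web): 12.5 × 1.6, A = 20 cm², y = 29.2 cm, Ī = 4.26667 cm⁴.
Bottom flange (beyond web): 12.5 × 1.6, A = 20 cm², y = 0.8 cm, Ī = 4.26667 cm⁴.
By symmetry the centroid is at mid-height, ȳ = 15 cm.
Transfer each piece to the centroidal x-axis using Ī + A·d² with d = y − 15:
  web: d = 0 cm → contributes +2 250 cm⁴
  top flange (beyond web): d = 14.2 cm → contributes +4037.07 cm⁴
  bottom flange (beyond web): d = -14.2 cm → contributes +4037.07 cm⁴
Total I = 10324.1 cm⁴.

Ix ≈ 1.032 × 10⁴ cm⁴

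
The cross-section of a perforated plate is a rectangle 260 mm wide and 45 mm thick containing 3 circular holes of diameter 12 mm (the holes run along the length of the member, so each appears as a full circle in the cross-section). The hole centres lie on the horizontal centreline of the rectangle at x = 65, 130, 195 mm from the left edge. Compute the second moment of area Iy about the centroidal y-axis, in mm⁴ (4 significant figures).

Iy ≈ 6.495 × 10⁷ mm⁴

Split into non-overlapping primitives; take the origin at the lower-left of the bounding box.
Plate: 260 × 45, A = 11 700 mm², x = 130 mm, Ī = 65 910 000 mm⁴.
Hole 1 (subtracted): ⌀12, A = 113.097 mm², x = 65 mm, Ī = 1017.88 mm⁴.
Hole 2 (subtracted): ⌀12, A = 113.097 mm², x = 130 mm, Ī = 1017.88 mm⁴.
Hole 3 (subtracted): ⌀12, A = 113.097 mm², x = 195 mm, Ī = 1017.88 mm⁴.
By symmetry the centroid is at mid-width, x̄ = 130 mm.
Transfer each piece to the centroidal y-axis using Ī + A·d² with d = x − 130:
  plate: d = 0 mm → contributes +65 910 000 mm⁴
  hole 1: d = -65 mm → contributes −478 854 mm⁴
  hole 2: d = 0 mm → contributes −1017.88 mm⁴
  hole 3: d = 65 mm → contributes −478 854 mm⁴
Total I = 64 951 274 mm⁴.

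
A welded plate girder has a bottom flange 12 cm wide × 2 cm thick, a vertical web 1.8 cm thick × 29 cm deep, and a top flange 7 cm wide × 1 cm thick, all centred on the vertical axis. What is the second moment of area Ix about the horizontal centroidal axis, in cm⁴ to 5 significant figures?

Ix ≈ 1.0151 × 10⁴ cm⁴

Break the section into simple shapes (no overlaps), measuring from the bottom-left corner of the bounding box.
Bottom plate: 12 × 2, A = 24 cm², y = 1 cm, Ī = 8 cm⁴.
Web plate: 1.8 × 29, A = 52.2 cm², y = 16.5 cm, Ī = 3658.35 cm⁴.
Top plate: 7 × 1, A = 7 cm², y = 31.5 cm, Ī = 0.5833333 cm⁴.
Centroid: ȳ = ΣA·y / ΣA = 13.29087 cm.
Transfer each piece to the horizontal centroidal axis using Ī + A·d² with d = y − 13.29087:
  bottom plate: d = -12.29087 cm → contributes +3633.569 cm⁴
  web plate: d = 3.209135 cm → contributes +4195.934 cm⁴
  top plate: d = 18.20913 cm → contributes +2321.591 cm⁴
Total I = 10151.09 cm⁴.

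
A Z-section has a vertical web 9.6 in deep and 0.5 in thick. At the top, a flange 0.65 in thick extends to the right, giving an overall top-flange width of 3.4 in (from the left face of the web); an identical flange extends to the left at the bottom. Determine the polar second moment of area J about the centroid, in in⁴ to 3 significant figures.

Decompose the section into non-overlapping parts with the origin at the bottom-left of its bounding rectangle.
Web: 0.5 × 9.6, A = 4.8 in², y = 4.8 in, Ī = 36.864 in⁴.
Top flange (beyond web): 2.9 × 0.65, A = 1.885 in², y = 9.275 in, Ī = 0.066368 in⁴.
Bottom flange (beyond web): 2.9 × 0.65, A = 1.885 in², y = 0.325 in, Ī = 0.066368 in⁴.
Centroid: ȳ = ΣA·y / ΣA = 4.8 in.
Transfer each piece to the centroidal x-axis using Ī + A·d² with d = y − 4.8:
  web: d = 0 in → contributes +36.864 in⁴
  top flange (beyond web): d = 4.475 in → contributes +37.815 in⁴
  bottom flange (beyond web): d = -4.475 in → contributes +37.815 in⁴
Total I = 112.49 in⁴.
For the y-axis: x̄ = 3.15 in.
Repeating about the centroidal y-axis gives I_y = 13.637 in⁴.
Polar second moment: J = I_x + I_y = 126.13 in⁴.

J ≈ 126 in⁴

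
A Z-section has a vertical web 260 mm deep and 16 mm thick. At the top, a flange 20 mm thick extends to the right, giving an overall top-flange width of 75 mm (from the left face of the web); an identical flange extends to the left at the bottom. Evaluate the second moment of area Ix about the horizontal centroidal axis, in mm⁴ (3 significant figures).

Treat the section as a set of non-overlapping primitives; coordinates are from the bounding-box lower-left.
Web: 16 × 260, A = 4 160 mm², y = 130 mm, Ī = 23 434 667 mm⁴.
Top flange (beyond web): 59 × 20, A = 1 180 mm², y = 250 mm, Ī = 39 333 mm⁴.
Bottom flange (beyond web): 59 × 20, A = 1 180 mm², y = 10 mm, Ī = 39 333 mm⁴.
Centroid: ȳ = ΣA·y / ΣA = 130 mm.
Transfer each piece to the horizontal centroidal axis using Ī + A·d² with d = y − 130:
  web: d = 0 mm → contributes +23 434 667 mm⁴
  top flange (beyond web): d = 120 mm → contributes +17 031 333 mm⁴
  bottom flange (beyond web): d = -120 mm → contributes +17 031 333 mm⁴
Total I = 57 497 333 mm⁴.

Ix ≈ 5.75 × 10⁷ mm⁴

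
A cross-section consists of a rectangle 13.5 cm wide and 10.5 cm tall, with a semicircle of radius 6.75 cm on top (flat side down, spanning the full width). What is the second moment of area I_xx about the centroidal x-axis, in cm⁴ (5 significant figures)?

Split into non-overlapping primitives; take the origin at the lower-left of the bounding box.
Rectangular body: 13.5 × 10.5, A = 141.75 cm², y = 5.25 cm, Ī = 1302.328 cm⁴.
Semicircular cap: semicircle r = 6.75, A = 71.56941 cm², y = 13.36479 cm, Ī = 227.849 cm⁴.
Centroid: ȳ = ΣA·y / ΣA = 7.97254 cm.
Transfer each piece to the centroidal x-axis using Ī + A·d² with d = y − 7.97254:
  rectangular body: d = -2.72254 cm → contributes +2353.011 cm⁴
  semicircular cap: d = 5.392249 cm → contributes +2308.826 cm⁴
Total I = 4661.837 cm⁴.

I_xx ≈ 4661.8 cm⁴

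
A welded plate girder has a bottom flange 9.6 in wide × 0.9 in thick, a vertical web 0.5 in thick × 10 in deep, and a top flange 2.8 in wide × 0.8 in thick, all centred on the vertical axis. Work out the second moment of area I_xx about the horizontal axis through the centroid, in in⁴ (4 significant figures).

Decompose the section into non-overlapping parts with the origin at the bottom-left of its bounding rectangle.
Bottom plate: 9.6 × 0.9, A = 8.64 in², y = 0.45 in, Ī = 0.5832 in⁴.
Web plate: 0.5 × 10, A = 5 in², y = 5.9 in, Ī = 41.6667 in⁴.
Top plate: 2.8 × 0.8, A = 2.24 in², y = 11.3 in, Ī = 0.119467 in⁴.
Centroid: ȳ = ΣA·y / ΣA = 3.69647 in.
Transfer each piece to the horizontal axis through the centroid using Ī + A·d² with d = y − 3.69647:
  bottom plate: d = -3.24647 in → contributes +91.6453 in⁴
  web plate: d = 2.20353 in → contributes +65.9443 in⁴
  top plate: d = 7.60353 in → contributes +129.622 in⁴
Total I = 287.212 in⁴.

I_xx ≈ 287.2 in⁴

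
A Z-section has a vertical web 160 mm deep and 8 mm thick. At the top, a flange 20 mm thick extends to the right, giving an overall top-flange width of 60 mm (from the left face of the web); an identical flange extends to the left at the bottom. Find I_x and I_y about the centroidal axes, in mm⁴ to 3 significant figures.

Decompose the section into non-overlapping parts with the origin at the bottom-left of its bounding rectangle.
Web: 8 × 160, A = 1 280 mm², y = 80 mm, Ī = 2 730 667 mm⁴.
Top flange (beyond web): 52 × 20, A = 1 040 mm², y = 150 mm, Ī = 34 667 mm⁴.
Bottom flange (beyond web): 52 × 20, A = 1 040 mm², y = 10 mm, Ī = 34 667 mm⁴.
Centroid: ȳ = ΣA·y / ΣA = 80 mm.
Transfer each piece to the centroidal x-axis using Ī + A·d² with d = y − 80:
  web: d = 0 mm → contributes +2 730 667 mm⁴
  top flange (beyond web): d = 70 mm → contributes +5 130 667 mm⁴
  bottom flange (beyond web): d = -70 mm → contributes +5 130 667 mm⁴
Total I = 12 992 000 mm⁴.
For the y-axis: x̄ = 56 mm.
Repeating about the centroidal y-axis gives I_y = 2 347 520 mm⁴.

I_x ≈ 1.30 × 10⁷ mm⁴, I_y ≈ 2.35 × 10⁶ mm⁴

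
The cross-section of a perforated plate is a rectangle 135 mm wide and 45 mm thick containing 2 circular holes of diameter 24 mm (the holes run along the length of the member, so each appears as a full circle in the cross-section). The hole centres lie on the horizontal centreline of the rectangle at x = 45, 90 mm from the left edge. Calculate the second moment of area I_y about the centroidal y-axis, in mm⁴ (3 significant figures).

Split into non-overlapping primitives; take the origin at the lower-left of the bounding box.
Plate: 135 × 45, A = 6 075 mm², x = 67.5 mm, Ī = 9 226 406 mm⁴.
Hole 1 (subtracted): ⌀24, A = 452.39 mm², x = 45 mm, Ī = 16 286 mm⁴.
Hole 2 (subtracted): ⌀24, A = 452.39 mm², x = 90 mm, Ī = 16 286 mm⁴.
By symmetry the centroid is at mid-width, x̄ = 67.5 mm.
Transfer each piece to the centroidal y-axis using Ī + A·d² with d = x − 67.5:
  plate: d = 0 mm → contributes +9 226 406 mm⁴
  hole 1: d = -22.5 mm → contributes −245 308 mm⁴
  hole 2: d = 22.5 mm → contributes −245 308 mm⁴
Total I = 8 735 790 mm⁴.

I_y ≈ 8.74 × 10⁶ mm⁴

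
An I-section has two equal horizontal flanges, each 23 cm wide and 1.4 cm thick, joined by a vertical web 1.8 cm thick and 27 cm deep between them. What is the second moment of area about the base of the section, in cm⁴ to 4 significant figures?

Split into non-overlapping primitives; take the origin at the lower-left of the bounding box.
Bottom flange: 23 × 1.4, A = 32.2 cm², y = 0.7 cm, Ī = 5.25933 cm⁴.
Web: 1.8 × 27, A = 48.6 cm², y = 14.9 cm, Ī = 2952.45 cm⁴.
Top flange: 23 × 1.4, A = 32.2 cm², y = 29.1 cm, Ī = 5.25933 cm⁴.
Transfer each piece to the base of the section using Ī + A·d² with d = y − 0:
  bottom flange: d = 0.7 cm → contributes +21.0373 cm⁴
  web: d = 14.9 cm → contributes +13742.1 cm⁴
  top flange: d = 29.1 cm → contributes +27272.5 cm⁴
Total I = 41035.7 cm⁴.

I_base ≈ 4.104 × 10⁴ cm⁴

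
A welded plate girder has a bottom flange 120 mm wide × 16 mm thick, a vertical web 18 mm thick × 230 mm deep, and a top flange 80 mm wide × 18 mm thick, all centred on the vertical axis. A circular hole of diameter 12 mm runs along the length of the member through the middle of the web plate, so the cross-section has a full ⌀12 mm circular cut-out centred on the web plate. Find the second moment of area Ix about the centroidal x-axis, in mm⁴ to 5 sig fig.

Decompose the section into non-overlapping parts with the origin at the bottom-left of its bounding rectangle.
Bottom plate: 120 × 16, A = 1 920 mm², y = 8 mm, Ī = 40 960 mm⁴.
Web plate: 18 × 230, A = 4 140 mm², y = 131 mm, Ī = 18 250 500 mm⁴.
Top plate: 80 × 18, A = 1 440 mm², y = 255 mm, Ī = 38 880 mm⁴.
Hole (subtracted): ⌀12, A = 113.0973 mm², y = 131 mm, Ī = 1017.876 mm⁴.
Centroid: ȳ = ΣA·y / ΣA = 123.2024 mm.
Transfer each piece to the centroidal x-axis using Ī + A·d² with d = y − 123.2024:
  bottom plate: d = -115.2024 mm → contributes +25 522 425 mm⁴
  web plate: d = 7.797585 mm → contributes +18 502 222 mm⁴
  top plate: d = 131.7976 mm → contributes +25 052 549 mm⁴
  hole: d = 7.797585 mm → contributes −7894.457 mm⁴
Total I = 69 069 301 mm⁴.

Ix ≈ 6.9069 × 10⁷ mm⁴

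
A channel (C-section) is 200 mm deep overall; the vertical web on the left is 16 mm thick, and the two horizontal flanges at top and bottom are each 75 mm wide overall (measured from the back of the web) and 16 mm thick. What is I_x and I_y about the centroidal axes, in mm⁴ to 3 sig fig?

Treat the section as a set of non-overlapping primitives; coordinates are from the bounding-box lower-left.
Web: 16 × 200, A = 3 200 mm², y = 100 mm, Ī = 10 666 667 mm⁴.
Top flange (beyond web): 59 × 16, A = 944 mm², y = 192 mm, Ī = 20 139 mm⁴.
Bottom flange (beyond web): 59 × 16, A = 944 mm², y = 8 mm, Ī = 20 139 mm⁴.
By symmetry the centroid is at mid-height, ȳ = 100 mm.
Transfer each piece to the centroidal x-axis using Ī + A·d² with d = y − 100:
  web: d = 0 mm → contributes +10 666 667 mm⁴
  top flange (beyond web): d = 92 mm → contributes +8 010 155 mm⁴
  bottom flange (beyond web): d = -92 mm → contributes +8 010 155 mm⁴
Total I = 26 686 976 mm⁴.
For the y-axis: x̄ = 21.915 mm.
Repeating about the centroidal y-axis gives I_y = 2 285 755 mm⁴.

I_x ≈ 2.67 × 10⁷ mm⁴, I_y ≈ 2.29 × 10⁶ mm⁴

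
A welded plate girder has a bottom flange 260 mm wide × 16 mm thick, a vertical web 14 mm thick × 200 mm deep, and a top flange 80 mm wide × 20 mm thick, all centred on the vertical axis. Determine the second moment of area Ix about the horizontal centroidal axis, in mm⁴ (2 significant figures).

Split into non-overlapping primitives; take the origin at the lower-left of the bounding box.
Bottom plate: 260 × 16, A = 4 160 mm², y = 8 mm, Ī = 88 747 mm⁴.
Web plate: 14 × 200, A = 2 800 mm², y = 116 mm, Ī = 9 333 333 mm⁴.
Top plate: 80 × 20, A = 1 600 mm², y = 226 mm, Ī = 53 333 mm⁴.
Centroid: ȳ = ΣA·y / ΣA = 84.07 mm.
Transfer each piece to the horizontal centroidal axis using Ī + A·d² with d = y − 84.07:
  bottom plate: d = -76.07 mm → contributes +24 164 206 mm⁴
  web plate: d = 31.93 mm → contributes +12 187 151 mm⁴
  top plate: d = 141.9 mm → contributes +32 281 768 mm⁴
Total I = 68 633 125 mm⁴.

Ix ≈ 6.9 × 10⁷ mm⁴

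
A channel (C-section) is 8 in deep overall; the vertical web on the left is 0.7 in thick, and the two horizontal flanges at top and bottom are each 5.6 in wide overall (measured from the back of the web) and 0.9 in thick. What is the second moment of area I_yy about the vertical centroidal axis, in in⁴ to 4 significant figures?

I_yy ≈ 44.73 in⁴

Split into non-overlapping primitives; take the origin at the lower-left of the bounding box.
Web: 0.7 × 8, A = 5.6 in², x = 0.35 in, Ī = 0.228667 in⁴.
Top flange (beyond web): 4.9 × 0.9, A = 4.41 in², x = 3.15 in, Ī = 8.82368 in⁴.
Bottom flange (beyond web): 4.9 × 0.9, A = 4.41 in², x = 3.15 in, Ī = 8.82368 in⁴.
Centroid: x̄ = ΣA·x / ΣA = 2.06262 in.
Transfer each piece to the vertical centroidal axis using Ī + A·d² with d = x − 2.06262:
  web: d = -1.71262 in → contributes +16.6539 in⁴
  top flange (beyond web): d = 1.08738 in → contributes +14.038 in⁴
  bottom flange (beyond web): d = 1.08738 in → contributes +14.038 in⁴
Total I = 44.7299 in⁴.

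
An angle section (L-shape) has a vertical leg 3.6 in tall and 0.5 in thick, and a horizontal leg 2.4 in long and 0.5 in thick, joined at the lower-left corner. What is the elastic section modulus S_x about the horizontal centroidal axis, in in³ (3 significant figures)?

S_x ≈ 1.48 in³

Decompose the section into non-overlapping parts with the origin at the bottom-left of its bounding rectangle.
Vertical leg: 0.5 × 3.6, A = 1.8 in², y = 1.8 in, Ī = 1.944 in⁴.
Horizontal leg (remainder): 1.9 × 0.5, A = 0.95 in², y = 0.25 in, Ī = 0.019792 in⁴.
Centroid: ȳ = ΣA·y / ΣA = 1.2645 in.
Transfer each piece to the horizontal centroidal axis using Ī + A·d² with d = y − 1.2645:
  vertical leg: d = 0.53545 in → contributes +2.4601 in⁴
  horizontal leg (remainder): d = -1.0145 in → contributes +0.99763 in⁴
Total I = 3.4577 in⁴.
Extreme fibre distance c = 2.3355 in; S = I/c = 1.4805 in³.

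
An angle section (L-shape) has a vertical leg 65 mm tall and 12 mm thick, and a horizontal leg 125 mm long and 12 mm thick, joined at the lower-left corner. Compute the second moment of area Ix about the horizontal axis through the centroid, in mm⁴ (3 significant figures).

Ix ≈ 6.39 × 10⁵ mm⁴

Decompose the section into non-overlapping parts with the origin at the bottom-left of its bounding rectangle.
Vertical leg: 12 × 65, A = 780 mm², y = 32.5 mm, Ī = 274 625 mm⁴.
Horizontal leg (remainder): 113 × 12, A = 1 356 mm², y = 6 mm, Ī = 16 272 mm⁴.
Centroid: ȳ = ΣA·y / ΣA = 15.677 mm.
Transfer each piece to the horizontal axis through the centroid using Ī + A·d² with d = y − 15.677:
  vertical leg: d = 16.823 mm → contributes +495 376 mm⁴
  horizontal leg (remainder): d = -9.677 mm → contributes +143 253 mm⁴
Total I = 638 629 mm⁴.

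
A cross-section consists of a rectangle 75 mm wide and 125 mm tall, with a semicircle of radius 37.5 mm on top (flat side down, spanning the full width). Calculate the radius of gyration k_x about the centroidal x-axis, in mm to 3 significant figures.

Break the section into simple shapes (no overlaps), measuring from the bottom-left corner of the bounding box.
Rectangular body: 75 × 125, A = 9 375 mm², y = 62.5 mm, Ī = 12 207 031 mm⁴.
Semicircular cap: semicircle r = 37.5, A = 2208.9 mm², y = 140.92 mm, Ī = 217 049 mm⁴.
Centroid: ȳ = ΣA·y / ΣA = 77.453 mm.
Transfer each piece to the centroidal x-axis using Ī + A·d² with d = y − 77.453:
  rectangular body: d = -14.953 mm → contributes +14 303 208 mm⁴
  semicircular cap: d = 63.462 mm → contributes +9 113 498 mm⁴
Total I = 23 416 706 mm⁴.
Radius of gyration: k = √(I/A) = √(23 416 706 / 11 584) = 44.961 mm.

k_x ≈ 45.0 mm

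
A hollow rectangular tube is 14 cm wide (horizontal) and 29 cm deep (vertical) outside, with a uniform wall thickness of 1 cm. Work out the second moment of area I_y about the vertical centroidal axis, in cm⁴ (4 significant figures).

I_y ≈ 2743 cm⁴

Treat the section as a set of non-overlapping primitives; coordinates are from the bounding-box lower-left.
Outer rectangle: 14 × 29, A = 406 cm², x = 7 cm, Ī = 6631.33 cm⁴.
Inner void (subtracted): 12 × 27, A = 324 cm², x = 7 cm, Ī = 3 888 cm⁴.
By symmetry the centroid is at mid-width, x̄ = 7 cm.
All pieces are centred on the vertical centroidal axis, so I = ΣĪ (holes subtracted) = 2743.33 cm⁴.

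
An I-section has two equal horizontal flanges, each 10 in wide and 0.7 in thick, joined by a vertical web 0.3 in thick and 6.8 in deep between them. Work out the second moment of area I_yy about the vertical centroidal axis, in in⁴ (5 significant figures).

I_yy ≈ 116.68 in⁴

Decompose the section into non-overlapping parts with the origin at the bottom-left of its bounding rectangle.
Bottom flange: 10 × 0.7, A = 7 in², x = 5 in, Ī = 58.33333 in⁴.
Web: 0.3 × 6.8, A = 2.04 in², x = 5 in, Ī = 0.0153 in⁴.
Top flange: 10 × 0.7, A = 7 in², x = 5 in, Ī = 58.33333 in⁴.
By symmetry the centroid is at mid-width, x̄ = 5 in.
All pieces are centred on the vertical centroidal axis, so I = ΣĪ = 116.682 in⁴.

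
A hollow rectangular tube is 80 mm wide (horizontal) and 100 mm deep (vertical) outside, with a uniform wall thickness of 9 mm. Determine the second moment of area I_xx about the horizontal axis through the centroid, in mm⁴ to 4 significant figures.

Break the section into simple shapes (no overlaps), measuring from the bottom-left corner of the bounding box.
Outer rectangle: 80 × 100, A = 8 000 mm², y = 50 mm, Ī = 6 666 667 mm⁴.
Inner void (subtracted): 62 × 82, A = 5 084 mm², y = 50 mm, Ī = 2 848 735 mm⁴.
By symmetry the centroid is at mid-height, ȳ = 50 mm.
All pieces are centred on the horizontal axis through the centroid, so I = ΣĪ (holes subtracted) = 3 817 932 mm⁴.

I_xx ≈ 3.818 × 10⁶ mm⁴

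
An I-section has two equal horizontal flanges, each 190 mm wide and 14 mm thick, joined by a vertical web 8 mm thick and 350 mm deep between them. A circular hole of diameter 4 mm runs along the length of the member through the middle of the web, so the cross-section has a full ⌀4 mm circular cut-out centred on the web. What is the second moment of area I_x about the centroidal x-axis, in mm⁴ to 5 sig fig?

Split into non-overlapping primitives; take the origin at the lower-left of the bounding box.
Bottom flange: 190 × 14, A = 2 660 mm², y = 7 mm, Ī = 43446.67 mm⁴.
Web: 8 × 350, A = 2 800 mm², y = 189 mm, Ī = 28 583 333 mm⁴.
Top flange: 190 × 14, A = 2 660 mm², y = 371 mm, Ī = 43446.67 mm⁴.
Hole (subtracted): ⌀4, A = 12.56637 mm², y = 189 mm, Ī = 12.56637 mm⁴.
By symmetry the centroid is at mid-height, ȳ = 189 mm.
Transfer each piece to the centroidal x-axis using Ī + A·d² with d = y − 189:
  bottom flange: d = -182 mm → contributes +88 153 287 mm⁴
  web: d = 0 mm → contributes +28 583 333 mm⁴
  top flange: d = 182 mm → contributes +88 153 287 mm⁴
  hole: d = 0 mm → contributes −12.56637 mm⁴
Total I = 204 889 894 mm⁴.

I_x ≈ 2.0489 × 10⁸ mm⁴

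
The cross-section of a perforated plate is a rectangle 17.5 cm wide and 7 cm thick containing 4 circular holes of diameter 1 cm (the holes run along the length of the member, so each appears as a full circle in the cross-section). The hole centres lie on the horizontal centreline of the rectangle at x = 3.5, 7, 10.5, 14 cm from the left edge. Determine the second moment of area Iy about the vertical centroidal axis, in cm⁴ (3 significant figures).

Decompose the section into non-overlapping parts with the origin at the bottom-left of its bounding rectangle.
Plate: 17.5 × 7, A = 122.5 cm², x = 8.75 cm, Ī = 3126.3 cm⁴.
Hole 1 (subtracted): ⌀1, A = 0.7854 cm², x = 3.5 cm, Ī = 0.049087 cm⁴.
Hole 2 (subtracted): ⌀1, A = 0.7854 cm², x = 7 cm, Ī = 0.049087 cm⁴.
Hole 3 (subtracted): ⌀1, A = 0.7854 cm², x = 10.5 cm, Ī = 0.049087 cm⁴.
Hole 4 (subtracted): ⌀1, A = 0.7854 cm², x = 14 cm, Ī = 0.049087 cm⁴.
By symmetry the centroid is at mid-width, x̄ = 8.75 cm.
Transfer each piece to the vertical centroidal axis using Ī + A·d² with d = x − 8.75:
  plate: d = 0 cm → contributes +3126.3 cm⁴
  hole 1: d = -5.25 cm → contributes −21.697 cm⁴
  hole 2: d = -1.75 cm → contributes −2.4544 cm⁴
  hole 3: d = 1.75 cm → contributes −2.4544 cm⁴
  hole 4: d = 5.25 cm → contributes −21.697 cm⁴
Total I = 3 078 cm⁴.

Iy ≈ 3080 cm⁴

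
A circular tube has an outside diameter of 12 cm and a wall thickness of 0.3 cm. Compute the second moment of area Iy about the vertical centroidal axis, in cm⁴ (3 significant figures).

Iy ≈ 189 cm⁴

Treat the section as a set of non-overlapping primitives; coordinates are from the bounding-box lower-left.
Outer circle: ⌀12, A = 113.1 cm², x = 6 cm, Ī = 1017.9 cm⁴.
Bore (subtracted): ⌀11.4, A = 102.07 cm², x = 6 cm, Ī = 829.07 cm⁴.
By symmetry the centroid is at mid-width, x̄ = 6 cm.
All pieces are centred on the vertical centroidal axis, so I = ΣĪ (holes subtracted) = 188.81 cm⁴.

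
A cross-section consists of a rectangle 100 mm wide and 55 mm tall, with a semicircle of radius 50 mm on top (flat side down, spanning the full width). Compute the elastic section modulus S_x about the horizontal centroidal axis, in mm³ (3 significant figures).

S_x ≈ 1.31 × 10⁵ mm³

Break the section into simple shapes (no overlaps), measuring from the bottom-left corner of the bounding box.
Rectangular body: 100 × 55, A = 5 500 mm², y = 27.5 mm, Ī = 1 386 458 mm⁴.
Semicircular cap: semicircle r = 50, A = 3 927 mm², y = 76.221 mm, Ī = 685 981 mm⁴.
Centroid: ȳ = ΣA·y / ΣA = 47.796 mm.
Transfer each piece to the horizontal centroidal axis using Ī + A·d² with d = y − 47.796:
  rectangular body: d = -20.296 mm → contributes +3 651 951 mm⁴
  semicircular cap: d = 28.425 mm → contributes +3 858 947 mm⁴
Total I = 7 510 898 mm⁴.
Extreme fibre distance c = 57.204 mm; S = I/c = 131 299 mm³.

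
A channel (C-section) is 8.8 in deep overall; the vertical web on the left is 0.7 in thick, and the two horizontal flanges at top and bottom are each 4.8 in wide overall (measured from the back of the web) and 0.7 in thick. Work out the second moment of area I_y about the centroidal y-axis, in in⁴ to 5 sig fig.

Split into non-overlapping primitives; take the origin at the lower-left of the bounding box.
Web: 0.7 × 8.8, A = 6.16 in², x = 0.35 in, Ī = 0.2515333 in⁴.
Top flange (beyond web): 4.1 × 0.7, A = 2.87 in², x = 2.75 in, Ī = 4.020392 in⁴.
Bottom flange (beyond web): 4.1 × 0.7, A = 2.87 in², x = 2.75 in, Ī = 4.020392 in⁴.
Centroid: x̄ = ΣA·x / ΣA = 1.507647 in.
Transfer each piece to the centroidal y-axis using Ī + A·d² with d = x − 1.507647:
  web: d = -1.157647 in → contributes +8.506837 in⁴
  top flange (beyond web): d = 1.242353 in → contributes +8.450067 in⁴
  bottom flange (beyond web): d = 1.242353 in → contributes +8.450067 in⁴
Total I = 25.40697 in⁴.

I_y ≈ 25.407 in⁴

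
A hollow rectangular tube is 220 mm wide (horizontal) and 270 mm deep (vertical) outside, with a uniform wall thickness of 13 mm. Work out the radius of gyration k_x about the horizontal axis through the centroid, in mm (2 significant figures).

k_x ≈ 100 mm

Treat the section as a set of non-overlapping primitives; coordinates are from the bounding-box lower-left.
Outer rectangle: 220 × 270, A = 59 400 mm², y = 135 mm, Ī = 360 855 000 mm⁴.
Inner void (subtracted): 194 × 244, A = 47 336 mm², y = 135 mm, Ī = 234 849 675 mm⁴.
By symmetry the centroid is at mid-height, ȳ = 135 mm.
All pieces are centred on the horizontal axis through the centroid, so I = ΣĪ (holes subtracted) = 126 005 325 mm⁴.
Radius of gyration: k = √(I/A) = √(126 005 325 / 12 064) = 102.2 mm.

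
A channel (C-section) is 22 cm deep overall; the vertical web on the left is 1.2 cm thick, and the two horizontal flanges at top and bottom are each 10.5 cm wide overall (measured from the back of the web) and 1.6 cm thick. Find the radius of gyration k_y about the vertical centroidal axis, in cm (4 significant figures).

k_y ≈ 3.277 cm

Treat the section as a set of non-overlapping primitives; coordinates are from the bounding-box lower-left.
Web: 1.2 × 22, A = 26.4 cm², x = 0.6 cm, Ī = 3.168 cm⁴.
Top flange (beyond web): 9.3 × 1.6, A = 14.88 cm², x = 5.85 cm, Ī = 107.248 cm⁴.
Bottom flange (beyond web): 9.3 × 1.6, A = 14.88 cm², x = 5.85 cm, Ī = 107.248 cm⁴.
Centroid: x̄ = ΣA·x / ΣA = 3.38205 cm.
Transfer each piece to the vertical centroidal axis using Ī + A·d² with d = x − 3.38205:
  web: d = -2.78205 cm → contributes +207.499 cm⁴
  top flange (beyond web): d = 2.46795 cm → contributes +197.878 cm⁴
  bottom flange (beyond web): d = 2.46795 cm → contributes +197.878 cm⁴
Total I = 603.256 cm⁴.
Radius of gyration: k = √(I/A) = √(603.256 / 56.16) = 3.27746 cm.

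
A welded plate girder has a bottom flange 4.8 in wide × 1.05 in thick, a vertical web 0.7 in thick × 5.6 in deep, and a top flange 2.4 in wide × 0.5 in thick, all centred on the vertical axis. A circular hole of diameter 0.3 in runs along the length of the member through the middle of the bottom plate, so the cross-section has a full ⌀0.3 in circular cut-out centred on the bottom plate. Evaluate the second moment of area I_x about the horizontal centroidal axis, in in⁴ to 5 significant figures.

Decompose the section into non-overlapping parts with the origin at the bottom-left of its bounding rectangle.
Bottom plate: 4.8 × 1.05, A = 5.04 in², y = 0.525 in, Ī = 0.46305 in⁴.
Web plate: 0.7 × 5.6, A = 3.92 in², y = 3.85 in, Ī = 10.24427 in⁴.
Top plate: 2.4 × 0.5, A = 1.2 in², y = 6.9 in, Ī = 0.025 in⁴.
Hole (subtracted): ⌀0.3, A = 0.07068583 in², y = 0.525 in, Ī = 0.0003976078 in⁴.
Centroid: ȳ = ΣA·y / ΣA = 2.57509 in.
Transfer each piece to the horizontal centroidal axis using Ī + A·d² with d = y − 2.57509:
  bottom plate: d = -2.05009 in → contributes +21.64551 in⁴
  web plate: d = 1.27491 in → contributes +16.61582 in⁴
  top plate: d = 4.32491 in → contributes +22.47082 in⁴
  hole: d = -2.05009 in → contributes −0.2974809 in⁴
Total I = 60.43466 in⁴.

I_x ≈ 60.435 in⁴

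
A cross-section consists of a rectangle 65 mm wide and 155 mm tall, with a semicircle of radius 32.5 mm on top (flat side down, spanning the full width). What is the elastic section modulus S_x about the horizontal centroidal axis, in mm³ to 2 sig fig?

S_x ≈ 3.3 × 10⁵ mm³

Split into non-overlapping primitives; take the origin at the lower-left of the bounding box.
Rectangular body: 65 × 155, A = 10 075 mm², y = 77.5 mm, Ī = 20 170 990 mm⁴.
Semicircular cap: semicircle r = 32.5, A = 1 659 mm², y = 168.8 mm, Ī = 122 452 mm⁴.
Centroid: ȳ = ΣA·y / ΣA = 90.41 mm.
Transfer each piece to the horizontal centroidal axis using Ī + A·d² with d = y − 90.41:
  rectangular body: d = -12.91 mm → contributes +21 849 769 mm⁴
  semicircular cap: d = 78.38 mm → contributes +10 316 630 mm⁴
Total I = 32 166 399 mm⁴.
Extreme fibre distance c = 97.09 mm; S = I/c = 331 300 mm³.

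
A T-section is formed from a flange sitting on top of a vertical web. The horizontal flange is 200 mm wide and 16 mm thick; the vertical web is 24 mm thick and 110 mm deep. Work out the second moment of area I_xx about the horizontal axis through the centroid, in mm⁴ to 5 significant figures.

Split into non-overlapping primitives; take the origin at the lower-left of the bounding box.
Flange: 200 × 16, A = 3 200 mm², y = 118 mm, Ī = 68266.67 mm⁴.
Web: 24 × 110, A = 2 640 mm², y = 55 mm, Ī = 2 662 000 mm⁴.
Centroid: ȳ = ΣA·y / ΣA = 89.52055 mm.
Transfer each piece to the horizontal axis through the centroid using Ī + A·d² with d = y − 89.52055:
  flange: d = 28.47945 mm → contributes +2 663 720 mm⁴
  web: d = -34.52055 mm → contributes +5 808 004 mm⁴
Total I = 8 471 724 mm⁴.

I_xx ≈ 8.4717 × 10⁶ mm⁴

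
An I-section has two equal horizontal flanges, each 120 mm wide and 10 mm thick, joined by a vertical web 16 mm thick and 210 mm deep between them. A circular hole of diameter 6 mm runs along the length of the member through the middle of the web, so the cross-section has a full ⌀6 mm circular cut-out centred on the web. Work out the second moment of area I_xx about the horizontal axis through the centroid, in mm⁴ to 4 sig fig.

Break the section into simple shapes (no overlaps), measuring from the bottom-left corner of the bounding box.
Bottom flange: 120 × 10, A = 1 200 mm², y = 5 mm, Ī = 10 000 mm⁴.
Web: 16 × 210, A = 3 360 mm², y = 115 mm, Ī = 12 348 000 mm⁴.
Top flange: 120 × 10, A = 1 200 mm², y = 225 mm, Ī = 10 000 mm⁴.
Hole (subtracted): ⌀6, A = 28.2743 mm², y = 115 mm, Ī = 63.6173 mm⁴.
By symmetry the centroid is at mid-height, ȳ = 115 mm.
Transfer each piece to the horizontal axis through the centroid using Ī + A·d² with d = y − 115:
  bottom flange: d = -110 mm → contributes +14 530 000 mm⁴
  web: d = 0 mm → contributes +12 348 000 mm⁴
  top flange: d = 110 mm → contributes +14 530 000 mm⁴
  hole: d = 0 mm → contributes −63.6173 mm⁴
Total I = 41 407 936 mm⁴.

I_xx ≈ 4.141 × 10⁷ mm⁴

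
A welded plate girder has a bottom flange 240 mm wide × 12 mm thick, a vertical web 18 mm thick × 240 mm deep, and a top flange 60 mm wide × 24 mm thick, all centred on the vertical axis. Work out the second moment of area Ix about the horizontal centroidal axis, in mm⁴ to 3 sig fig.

Ix ≈ 8.82 × 10⁷ mm⁴

Break the section into simple shapes (no overlaps), measuring from the bottom-left corner of the bounding box.
Bottom plate: 240 × 12, A = 2 880 mm², y = 6 mm, Ī = 34 560 mm⁴.
Web plate: 18 × 240, A = 4 320 mm², y = 132 mm, Ī = 20 736 000 mm⁴.
Top plate: 60 × 24, A = 1 440 mm², y = 264 mm, Ī = 69 120 mm⁴.
Centroid: ȳ = ΣA·y / ΣA = 112 mm.
Transfer each piece to the horizontal centroidal axis using Ī + A·d² with d = y − 112:
  bottom plate: d = -106 mm → contributes +32 394 240 mm⁴
  web plate: d = 20 mm → contributes +22 464 000 mm⁴
  top plate: d = 152 mm → contributes +33 338 880 mm⁴
Total I = 88 197 120 mm⁴.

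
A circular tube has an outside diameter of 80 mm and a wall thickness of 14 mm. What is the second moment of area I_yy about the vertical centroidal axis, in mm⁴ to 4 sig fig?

I_yy ≈ 1.652 × 10⁶ mm⁴

Treat the section as a set of non-overlapping primitives; coordinates are from the bounding-box lower-left.
Outer circle: ⌀80, A = 5026.55 mm², x = 40 mm, Ī = 2 010 619 mm⁴.
Bore (subtracted): ⌀52, A = 2123.72 mm², x = 40 mm, Ī = 358 908 mm⁴.
By symmetry the centroid is at mid-width, x̄ = 40 mm.
All pieces are centred on the vertical centroidal axis, so I = ΣĪ (holes subtracted) = 1 651 711 mm⁴.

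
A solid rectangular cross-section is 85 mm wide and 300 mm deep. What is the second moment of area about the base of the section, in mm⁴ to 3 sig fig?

I_base ≈ 7.65 × 10⁸ mm⁴

The section: 85 × 300, A = 25 500 mm², y = 150 mm, Ī = 191 250 000 mm⁴.
Transfer it to the bottom edge using Ī + A·d² with d = y − 0:
  the section: d = 150 mm → contributes +765 000 000 mm⁴
Total I = 765 000 000 mm⁴.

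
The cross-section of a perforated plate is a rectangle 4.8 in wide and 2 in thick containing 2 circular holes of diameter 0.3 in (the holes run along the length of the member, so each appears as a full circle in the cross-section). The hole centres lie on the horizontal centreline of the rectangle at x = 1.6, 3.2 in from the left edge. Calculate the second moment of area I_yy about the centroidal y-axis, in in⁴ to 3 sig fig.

I_yy ≈ 18.3 in⁴

Split into non-overlapping primitives; take the origin at the lower-left of the bounding box.
Plate: 4.8 × 2, A = 9.6 in², x = 2.4 in, Ī = 18.432 in⁴.
Hole 1 (subtracted): ⌀0.3, A = 0.070686 in², x = 1.6 in, Ī = 0.00039761 in⁴.
Hole 2 (subtracted): ⌀0.3, A = 0.070686 in², x = 3.2 in, Ī = 0.00039761 in⁴.
By symmetry the centroid is at mid-width, x̄ = 2.4 in.
Transfer each piece to the centroidal y-axis using Ī + A·d² with d = x − 2.4:
  plate: d = 0 in → contributes +18.432 in⁴
  hole 1: d = -0.8 in → contributes −0.045637 in⁴
  hole 2: d = 0.8 in → contributes −0.045637 in⁴
Total I = 18.341 in⁴.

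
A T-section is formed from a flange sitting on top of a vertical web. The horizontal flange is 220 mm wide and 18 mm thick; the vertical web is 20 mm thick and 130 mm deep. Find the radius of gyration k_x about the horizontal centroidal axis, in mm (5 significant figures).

Treat the section as a set of non-overlapping primitives; coordinates are from the bounding-box lower-left.
Flange: 220 × 18, A = 3 960 mm², y = 139 mm, Ī = 106 920 mm⁴.
Web: 20 × 130, A = 2 600 mm², y = 65 mm, Ī = 3 661 667 mm⁴.
Centroid: ȳ = ΣA·y / ΣA = 109.6707 mm.
Transfer each piece to the horizontal centroidal axis using Ī + A·d² with d = y − 109.6707:
  flange: d = 29.32927 mm → contributes +3 513 336 mm⁴
  web: d = -44.67073 mm → contributes +8 849 900 mm⁴
Total I = 12 363 235 mm⁴.
Radius of gyration: k = √(I/A) = √(12 363 235 / 6 560) = 43.41244 mm.

k_x ≈ 43.412 mm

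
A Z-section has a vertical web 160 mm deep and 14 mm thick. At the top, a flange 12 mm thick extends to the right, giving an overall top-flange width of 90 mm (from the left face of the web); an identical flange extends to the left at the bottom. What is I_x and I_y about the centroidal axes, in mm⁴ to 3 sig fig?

I_x ≈ 1.48 × 10⁷ mm⁴, I_y ≈ 4.61 × 10⁶ mm⁴

Break the section into simple shapes (no overlaps), measuring from the bottom-left corner of the bounding box.
Web: 14 × 160, A = 2 240 mm², y = 80 mm, Ī = 4 778 667 mm⁴.
Top flange (beyond web): 76 × 12, A = 912 mm², y = 154 mm, Ī = 10 944 mm⁴.
Bottom flange (beyond web): 76 × 12, A = 912 mm², y = 6 mm, Ī = 10 944 mm⁴.
Centroid: ȳ = ΣA·y / ΣA = 80 mm.
Transfer each piece to the centroidal x-axis using Ī + A·d² with d = y − 80:
  web: d = 0 mm → contributes +4 778 667 mm⁴
  top flange (beyond web): d = 74 mm → contributes +5 005 056 mm⁴
  bottom flange (beyond web): d = -74 mm → contributes +5 005 056 mm⁴
Total I = 14 788 779 mm⁴.
For the y-axis: x̄ = 83 mm.
Repeating about the centroidal y-axis gives I_y = 4 608 139 mm⁴.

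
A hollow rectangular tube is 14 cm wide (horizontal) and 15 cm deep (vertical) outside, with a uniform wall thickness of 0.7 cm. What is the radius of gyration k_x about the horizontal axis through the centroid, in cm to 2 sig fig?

Split into non-overlapping primitives; take the origin at the lower-left of the bounding box.
Outer rectangle: 14 × 15, A = 210 cm², y = 7.5 cm, Ī = 3 938 cm⁴.
Inner void (subtracted): 12.6 × 13.6, A = 171.4 cm², y = 7.5 cm, Ī = 2 641 cm⁴.
By symmetry the centroid is at mid-height, ȳ = 7.5 cm.
All pieces are centred on the horizontal axis through the centroid, so I = ΣĪ (holes subtracted) = 1 296 cm⁴.
Radius of gyration: k = √(I/A) = √(1 296 / 38.64) = 5.792 cm.

k_x ≈ 5.8 cm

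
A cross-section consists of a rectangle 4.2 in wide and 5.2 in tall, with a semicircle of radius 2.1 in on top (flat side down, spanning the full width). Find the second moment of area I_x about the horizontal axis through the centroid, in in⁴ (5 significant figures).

Break the section into simple shapes (no overlaps), measuring from the bottom-left corner of the bounding box.
Rectangular body: 4.2 × 5.2, A = 21.84 in², y = 2.6 in, Ī = 49.2128 in⁴.
Semicircular cap: semicircle r = 2.1, A = 6.927212 in², y = 6.091268 in, Ī = 2.134564 in⁴.
Centroid: ȳ = ΣA·y / ΣA = 3.440705 in.
Transfer each piece to the horizontal axis through the centroid using Ī + A·d² with d = y − 3.440705:
  rectangular body: d = -0.8407054 in → contributes +64.649 in⁴
  semicircular cap: d = 2.650562 in → contributes +50.80155 in⁴
Total I = 115.4506 in⁴.

I_x ≈ 115.45 in⁴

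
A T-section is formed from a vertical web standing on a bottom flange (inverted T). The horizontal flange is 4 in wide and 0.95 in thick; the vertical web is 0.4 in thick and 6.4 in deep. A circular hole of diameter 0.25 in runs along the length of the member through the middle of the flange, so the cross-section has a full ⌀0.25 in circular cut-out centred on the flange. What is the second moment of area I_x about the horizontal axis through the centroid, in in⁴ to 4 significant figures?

I_x ≈ 29.57 in⁴

Decompose the section into non-overlapping parts with the origin at the bottom-left of its bounding rectangle.
Flange: 4 × 0.95, A = 3.8 in², y = 0.475 in, Ī = 0.285792 in⁴.
Web: 0.4 × 6.4, A = 2.56 in², y = 4.15 in, Ī = 8.73813 in⁴.
Hole (subtracted): ⌀0.25, A = 0.0490874 in², y = 0.475 in, Ī = 0.000191748 in⁴.
Centroid: ȳ = ΣA·y / ΣA = 1.96575 in.
Transfer each piece to the horizontal axis through the centroid using Ī + A·d² with d = y − 1.96575:
  flange: d = -1.49075 in → contributes +8.73068 in⁴
  web: d = 2.18425 in → contributes +20.9517 in⁴
  hole: d = -1.49075 in → contributes −0.109281 in⁴
Total I = 29.5731 in⁴.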